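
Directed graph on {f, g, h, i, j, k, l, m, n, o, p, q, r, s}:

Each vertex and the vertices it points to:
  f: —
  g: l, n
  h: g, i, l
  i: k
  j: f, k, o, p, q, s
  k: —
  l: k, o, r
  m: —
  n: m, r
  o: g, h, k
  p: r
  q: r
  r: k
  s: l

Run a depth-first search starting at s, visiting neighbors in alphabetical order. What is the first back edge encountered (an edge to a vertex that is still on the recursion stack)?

g→l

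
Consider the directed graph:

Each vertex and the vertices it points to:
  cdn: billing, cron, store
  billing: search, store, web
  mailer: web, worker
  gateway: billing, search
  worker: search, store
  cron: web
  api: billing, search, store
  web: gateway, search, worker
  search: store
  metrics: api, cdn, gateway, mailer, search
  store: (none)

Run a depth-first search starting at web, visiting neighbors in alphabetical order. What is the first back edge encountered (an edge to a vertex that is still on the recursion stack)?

DFS from web (visiting neighbors in alphabetical order); mark gray on enter, black on exit:
web gray
  gateway gray
    billing gray
      search gray
        store gray
        store black
      search black
      billing→store: store black — skip
      billing→web: web is gray → back edge
First back edge: billing → web.

billing→web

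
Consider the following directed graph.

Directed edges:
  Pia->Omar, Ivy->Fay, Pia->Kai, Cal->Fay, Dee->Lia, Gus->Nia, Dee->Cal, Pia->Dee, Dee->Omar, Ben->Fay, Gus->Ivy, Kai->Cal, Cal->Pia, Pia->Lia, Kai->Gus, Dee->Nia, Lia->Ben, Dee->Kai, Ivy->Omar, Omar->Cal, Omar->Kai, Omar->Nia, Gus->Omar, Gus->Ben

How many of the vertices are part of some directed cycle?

A vertex is on a directed cycle iff it belongs to a strongly connected component of size ≥ 2 (or has a self-loop).
The vertices on cycles are {Cal, Dee, Gus, Ivy, Kai, Pia, Omar} — 7 in total.

7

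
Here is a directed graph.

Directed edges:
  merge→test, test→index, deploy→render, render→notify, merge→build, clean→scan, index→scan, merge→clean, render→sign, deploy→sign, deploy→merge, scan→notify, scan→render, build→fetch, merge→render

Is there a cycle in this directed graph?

DFS with white/gray/black marking, starting from test:
test gray
  index gray
    scan gray
      render gray
        sign gray
        sign black
        notify gray
        notify black
      render black
      scan→notify: notify black — skip
    scan black
  index black
test black
clean gray
  clean→scan: scan black — skip
clean black
deploy gray
  deploy→render: render black — skip
  deploy→sign: sign black — skip
  merge gray
    build gray
      fetch gray
      fetch black
    build black
    merge→render: render black — skip
    merge→clean: clean black — skip
    merge→test: test black — skip
  merge black
deploy black
Every edge goes to a white or black vertex — no back edge, so the graph is acyclic.

No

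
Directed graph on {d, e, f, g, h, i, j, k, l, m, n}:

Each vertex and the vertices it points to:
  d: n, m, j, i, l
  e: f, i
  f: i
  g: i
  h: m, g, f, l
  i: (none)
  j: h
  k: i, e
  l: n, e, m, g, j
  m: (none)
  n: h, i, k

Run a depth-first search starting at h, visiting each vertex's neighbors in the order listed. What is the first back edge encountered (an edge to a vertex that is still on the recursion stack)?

DFS from h (visiting each vertex's neighbors in the order listed); mark gray on enter, black on exit:
h gray
  m gray
  m black
  g gray
    i gray
    i black
  g black
  f gray
    f→i: i black — skip
  f black
  l gray
    n gray
      n→h: h is gray → back edge
First back edge: n → h.

n->h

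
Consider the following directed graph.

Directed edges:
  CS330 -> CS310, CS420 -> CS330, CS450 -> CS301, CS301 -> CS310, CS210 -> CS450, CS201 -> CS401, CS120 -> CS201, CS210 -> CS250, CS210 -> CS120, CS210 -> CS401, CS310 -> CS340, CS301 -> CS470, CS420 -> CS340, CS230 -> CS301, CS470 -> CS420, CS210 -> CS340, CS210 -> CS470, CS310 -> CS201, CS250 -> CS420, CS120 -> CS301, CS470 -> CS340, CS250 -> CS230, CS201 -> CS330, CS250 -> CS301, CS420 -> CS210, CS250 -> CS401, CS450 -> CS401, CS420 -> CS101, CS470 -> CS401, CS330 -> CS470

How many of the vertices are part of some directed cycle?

11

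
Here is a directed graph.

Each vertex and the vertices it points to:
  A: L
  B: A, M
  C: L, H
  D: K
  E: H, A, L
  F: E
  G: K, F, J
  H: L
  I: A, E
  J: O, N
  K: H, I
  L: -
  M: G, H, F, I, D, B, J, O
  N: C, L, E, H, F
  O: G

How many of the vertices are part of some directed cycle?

A vertex is on a directed cycle iff it belongs to a strongly connected component of size ≥ 2 (or has a self-loop).
The vertices on cycles are {B, G, J, M, O} — 5 in total.

5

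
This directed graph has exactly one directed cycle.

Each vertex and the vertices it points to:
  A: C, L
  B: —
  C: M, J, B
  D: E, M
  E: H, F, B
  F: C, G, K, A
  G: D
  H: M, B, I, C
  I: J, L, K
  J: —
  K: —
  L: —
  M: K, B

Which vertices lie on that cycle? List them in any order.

DFS with gray/black marking from E:
E gray
  H gray
    M gray
      K gray
      K black
      B gray
      B black
    M black
    H→B: B black — skip
    I gray
      J gray
      J black
      L gray
      L black
      I→K: K black — skip
    I black
    C gray
      C→M: M black — skip
      C→J: J black — skip
      C→B: B black — skip
    C black
  H black
  F gray
    F→C: C black — skip
    G gray
      D gray
        D→E: E is gray → back edge
Back edge closes the cycle E → F → G → D → E; its vertices are {D, E, F, G}.

D, E, F, G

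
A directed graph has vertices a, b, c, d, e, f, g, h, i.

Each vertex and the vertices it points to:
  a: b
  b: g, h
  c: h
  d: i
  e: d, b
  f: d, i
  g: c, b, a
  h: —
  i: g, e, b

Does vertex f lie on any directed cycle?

No

f lies on a cycle iff there is a path from f back to itself.
Exploring from f, it never reaches itself; equivalently, its strongly connected component is a singleton.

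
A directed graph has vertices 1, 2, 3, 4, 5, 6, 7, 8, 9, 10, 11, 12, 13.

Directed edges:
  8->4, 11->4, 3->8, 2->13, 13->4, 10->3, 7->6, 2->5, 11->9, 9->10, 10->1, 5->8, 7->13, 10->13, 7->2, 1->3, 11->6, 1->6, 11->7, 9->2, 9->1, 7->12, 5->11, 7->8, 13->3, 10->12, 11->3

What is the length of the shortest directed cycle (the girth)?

4

For each vertex v, BFS finds the shortest path from v back to v.
The shortest such closed walk is 11 → 7 → 2 → 5 → 11, length 4.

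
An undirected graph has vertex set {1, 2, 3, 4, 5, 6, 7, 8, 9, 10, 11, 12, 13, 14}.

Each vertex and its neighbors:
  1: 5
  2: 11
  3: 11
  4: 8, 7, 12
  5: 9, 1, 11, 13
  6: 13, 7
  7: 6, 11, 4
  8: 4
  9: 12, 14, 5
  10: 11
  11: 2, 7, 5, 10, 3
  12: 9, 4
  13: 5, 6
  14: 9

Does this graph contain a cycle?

Yes

DFS, tracking each vertex's parent; an edge to a visited non-parent vertex closes a cycle.
Start from 4:
visit 4 (parent –)
  visit 8 (parent 4)
    8–4: parent, skip
  visit 7 (parent 4)
    visit 6 (parent 7)
      visit 13 (parent 6)
        visit 5 (parent 13)
          visit 9 (parent 5)
            visit 12 (parent 9)
              12–9: parent, skip
              12–4: 4 visited and ≠ parent → cycle
Cycle: 4 – 7 – 6 – 13 – 5 – 9 – 12 – 4.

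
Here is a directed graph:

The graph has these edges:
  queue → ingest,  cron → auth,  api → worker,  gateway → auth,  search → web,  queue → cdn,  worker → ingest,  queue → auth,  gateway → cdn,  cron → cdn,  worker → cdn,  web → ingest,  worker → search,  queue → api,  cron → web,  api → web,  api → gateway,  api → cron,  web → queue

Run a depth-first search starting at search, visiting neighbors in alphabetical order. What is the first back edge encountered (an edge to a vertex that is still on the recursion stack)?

DFS from search (visiting neighbors in alphabetical order); mark gray on enter, black on exit:
search gray
  web gray
    ingest gray
    ingest black
    queue gray
      api gray
        cron gray
          auth gray
          auth black
          cdn gray
          cdn black
          cron→web: web is gray → back edge
First back edge: cron → web.

cron→web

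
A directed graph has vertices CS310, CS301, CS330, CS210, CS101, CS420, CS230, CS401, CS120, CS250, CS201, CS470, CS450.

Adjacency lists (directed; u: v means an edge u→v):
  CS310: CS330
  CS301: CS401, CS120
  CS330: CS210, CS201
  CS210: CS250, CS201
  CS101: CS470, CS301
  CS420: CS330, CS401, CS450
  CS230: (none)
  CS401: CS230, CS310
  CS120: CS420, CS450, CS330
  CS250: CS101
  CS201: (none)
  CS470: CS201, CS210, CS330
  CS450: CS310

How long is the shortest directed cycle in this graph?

4

For each vertex v, BFS finds the shortest path from v back to v.
The shortest such closed walk is CS250 → CS101 → CS470 → CS210 → CS250, length 4.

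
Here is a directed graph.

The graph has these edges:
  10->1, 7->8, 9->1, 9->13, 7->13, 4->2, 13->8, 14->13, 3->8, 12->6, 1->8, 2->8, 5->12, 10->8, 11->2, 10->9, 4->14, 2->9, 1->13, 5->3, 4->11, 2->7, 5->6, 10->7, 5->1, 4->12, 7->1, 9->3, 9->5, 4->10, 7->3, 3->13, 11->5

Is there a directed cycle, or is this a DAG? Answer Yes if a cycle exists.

No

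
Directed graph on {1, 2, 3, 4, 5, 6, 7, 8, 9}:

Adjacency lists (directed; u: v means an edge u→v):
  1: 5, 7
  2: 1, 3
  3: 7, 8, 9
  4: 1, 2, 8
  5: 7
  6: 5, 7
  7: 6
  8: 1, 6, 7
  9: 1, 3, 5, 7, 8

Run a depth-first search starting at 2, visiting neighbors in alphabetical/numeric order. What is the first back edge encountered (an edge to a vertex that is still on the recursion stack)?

DFS from 2 (visiting neighbors in alphabetical/numeric order); mark gray on enter, black on exit:
2 gray
  1 gray
    5 gray
      7 gray
        6 gray
          6→5: 5 is gray → back edge
First back edge: 6 → 5.

6→5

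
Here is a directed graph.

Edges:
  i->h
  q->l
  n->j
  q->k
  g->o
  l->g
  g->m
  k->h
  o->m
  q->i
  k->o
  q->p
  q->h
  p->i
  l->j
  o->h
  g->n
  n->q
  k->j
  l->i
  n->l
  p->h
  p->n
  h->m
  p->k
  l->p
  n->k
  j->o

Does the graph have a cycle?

Yes

DFS with white/gray/black marking, starting from g:
g gray
  o gray
    h gray
      m gray
      m black
    h black
    o→m: m black — skip
  o black
  n gray
    l gray
      p gray
        i gray
          i→h: h black — skip
        i black
        k gray
          k→h: h black — skip
          k→o: o black — skip
          j gray
            j→o: o black — skip
          j black
        k black
        p→n: n is gray → back edge
Back edge found, so a cycle exists: n → l → p → n.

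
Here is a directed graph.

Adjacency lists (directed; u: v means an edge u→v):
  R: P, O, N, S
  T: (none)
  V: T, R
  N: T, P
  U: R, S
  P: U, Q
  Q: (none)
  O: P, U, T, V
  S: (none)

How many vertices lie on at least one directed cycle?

A vertex is on a directed cycle iff it belongs to a strongly connected component of size ≥ 2 (or has a self-loop).
The vertices on cycles are {N, O, P, R, U, V} — 6 in total.

6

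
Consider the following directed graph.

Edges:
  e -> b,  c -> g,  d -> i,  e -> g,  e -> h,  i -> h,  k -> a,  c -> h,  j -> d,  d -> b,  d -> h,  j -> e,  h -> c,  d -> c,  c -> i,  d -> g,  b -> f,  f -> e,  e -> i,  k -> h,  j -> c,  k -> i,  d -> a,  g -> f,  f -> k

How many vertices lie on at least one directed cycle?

8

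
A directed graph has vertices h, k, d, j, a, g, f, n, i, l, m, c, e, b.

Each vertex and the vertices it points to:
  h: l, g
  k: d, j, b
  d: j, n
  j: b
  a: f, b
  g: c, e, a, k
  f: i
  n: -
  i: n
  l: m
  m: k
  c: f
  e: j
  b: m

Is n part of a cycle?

n lies on a cycle iff there is a path from n back to itself.
Exploring from n, it never reaches itself; equivalently, its strongly connected component is a singleton.

No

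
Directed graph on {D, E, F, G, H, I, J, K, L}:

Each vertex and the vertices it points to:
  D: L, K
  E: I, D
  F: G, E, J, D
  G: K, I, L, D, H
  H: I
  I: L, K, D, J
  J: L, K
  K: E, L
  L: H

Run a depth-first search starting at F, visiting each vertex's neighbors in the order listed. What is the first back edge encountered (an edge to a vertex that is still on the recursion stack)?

DFS from F (visiting each vertex's neighbors in the order listed); mark gray on enter, black on exit:
F gray
  G gray
    K gray
      E gray
        I gray
          L gray
            H gray
              H→I: I is gray → back edge
First back edge: H → I.

H->I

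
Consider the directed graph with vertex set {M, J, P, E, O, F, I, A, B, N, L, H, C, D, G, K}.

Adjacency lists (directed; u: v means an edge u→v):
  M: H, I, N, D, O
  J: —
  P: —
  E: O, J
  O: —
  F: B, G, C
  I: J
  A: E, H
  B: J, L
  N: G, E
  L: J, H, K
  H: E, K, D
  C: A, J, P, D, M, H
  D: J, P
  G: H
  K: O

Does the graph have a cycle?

DFS with white/gray/black marking, starting from N:
N gray
  G gray
    H gray
      E gray
        O gray
        O black
        J gray
        J black
      E black
      K gray
        K→O: O black — skip
      K black
      D gray
        D→J: J black — skip
        P gray
        P black
      D black
    H black
  G black
  N→E: E black — skip
N black
M gray
  M→H: H black — skip
  I gray
    I→J: J black — skip
  I black
  M→N: N black — skip
  M→D: D black — skip
  M→O: O black — skip
M black
F gray
  B gray
    B→J: J black — skip
    L gray
      L→J: J black — skip
      L→H: H black — skip
      L→K: K black — skip
    L black
  B black
  F→G: G black — skip
  C gray
    A gray
      A→E: E black — skip
      A→H: H black — skip
    A black
    C→J: J black — skip
    C→P: P black — skip
    C→D: D black — skip
    C→M: M black — skip
    C→H: H black — skip
  C black
F black
Every edge goes to a white or black vertex — no back edge, so the graph is acyclic.

No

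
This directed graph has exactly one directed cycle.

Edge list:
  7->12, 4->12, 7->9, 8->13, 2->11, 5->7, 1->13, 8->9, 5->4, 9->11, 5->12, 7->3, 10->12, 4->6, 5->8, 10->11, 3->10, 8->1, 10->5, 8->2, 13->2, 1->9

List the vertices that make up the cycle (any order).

DFS with gray/black marking from 5:
5 gray
  8 gray
    13 gray
      2 gray
        11 gray
        11 black
      2 black
    13 black
    1 gray
      1→13: 13 black — skip
      9 gray
        9→11: 11 black — skip
      9 black
    1 black
    8→2: 2 black — skip
    8→9: 9 black — skip
  8 black
  7 gray
    3 gray
      10 gray
        12 gray
        12 black
        10→11: 11 black — skip
        10→5: 5 is gray → back edge
Back edge closes the cycle 5 → 7 → 3 → 10 → 5; its vertices are {3, 5, 7, 10}.

3, 5, 7, 10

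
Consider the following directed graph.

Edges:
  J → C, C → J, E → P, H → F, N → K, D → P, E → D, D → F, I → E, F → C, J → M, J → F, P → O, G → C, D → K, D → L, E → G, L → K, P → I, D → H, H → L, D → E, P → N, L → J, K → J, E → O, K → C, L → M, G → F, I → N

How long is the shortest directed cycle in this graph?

For each vertex v, BFS finds the shortest path from v back to v.
The shortest such closed walk is D → E → D, length 2.

2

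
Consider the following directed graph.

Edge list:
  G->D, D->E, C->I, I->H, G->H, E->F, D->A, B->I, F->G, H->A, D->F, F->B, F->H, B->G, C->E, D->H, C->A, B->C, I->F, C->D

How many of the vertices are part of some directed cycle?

A vertex is on a directed cycle iff it belongs to a strongly connected component of size ≥ 2 (or has a self-loop).
The vertices on cycles are {B, C, D, E, F, G, I} — 7 in total.

7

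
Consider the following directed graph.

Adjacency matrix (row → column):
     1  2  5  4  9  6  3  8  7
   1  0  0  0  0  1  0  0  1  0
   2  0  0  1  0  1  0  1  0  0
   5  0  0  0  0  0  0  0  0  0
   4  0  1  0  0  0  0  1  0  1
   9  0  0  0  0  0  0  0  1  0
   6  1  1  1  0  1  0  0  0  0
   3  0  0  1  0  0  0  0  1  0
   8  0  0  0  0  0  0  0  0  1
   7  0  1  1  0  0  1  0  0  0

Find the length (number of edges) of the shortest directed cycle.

4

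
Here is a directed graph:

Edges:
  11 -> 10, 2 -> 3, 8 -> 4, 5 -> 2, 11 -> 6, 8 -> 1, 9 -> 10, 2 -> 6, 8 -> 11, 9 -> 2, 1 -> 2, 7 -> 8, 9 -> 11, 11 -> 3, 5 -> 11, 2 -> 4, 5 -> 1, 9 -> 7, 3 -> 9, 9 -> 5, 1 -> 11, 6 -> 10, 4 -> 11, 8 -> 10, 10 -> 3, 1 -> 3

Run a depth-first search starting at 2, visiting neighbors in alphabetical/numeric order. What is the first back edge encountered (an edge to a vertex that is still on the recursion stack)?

DFS from 2 (visiting neighbors in alphabetical/numeric order); mark gray on enter, black on exit:
2 gray
  3 gray
    9 gray
      9→2: 2 is gray → back edge
First back edge: 9 → 2.

9→2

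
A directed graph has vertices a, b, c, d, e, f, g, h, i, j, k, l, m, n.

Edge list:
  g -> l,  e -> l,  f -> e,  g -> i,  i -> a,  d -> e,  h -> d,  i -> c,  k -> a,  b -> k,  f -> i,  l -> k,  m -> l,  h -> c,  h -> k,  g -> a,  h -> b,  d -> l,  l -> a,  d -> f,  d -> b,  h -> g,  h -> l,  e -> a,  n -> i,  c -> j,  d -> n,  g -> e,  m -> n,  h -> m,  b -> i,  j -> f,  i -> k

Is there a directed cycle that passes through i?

Yes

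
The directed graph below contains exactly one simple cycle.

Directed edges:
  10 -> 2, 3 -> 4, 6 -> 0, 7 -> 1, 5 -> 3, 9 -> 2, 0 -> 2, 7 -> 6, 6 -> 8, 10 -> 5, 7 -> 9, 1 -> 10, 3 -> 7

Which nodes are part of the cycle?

1, 3, 5, 7, 10

DFS with gray/black marking from 3:
3 gray
  4 gray
  4 black
  7 gray
    9 gray
      2 gray
      2 black
    9 black
    1 gray
      10 gray
        10→2: 2 black — skip
        5 gray
          5→3: 3 is gray → back edge
Back edge closes the cycle 3 → 7 → 1 → 10 → 5 → 3; its vertices are {1, 3, 5, 7, 10}.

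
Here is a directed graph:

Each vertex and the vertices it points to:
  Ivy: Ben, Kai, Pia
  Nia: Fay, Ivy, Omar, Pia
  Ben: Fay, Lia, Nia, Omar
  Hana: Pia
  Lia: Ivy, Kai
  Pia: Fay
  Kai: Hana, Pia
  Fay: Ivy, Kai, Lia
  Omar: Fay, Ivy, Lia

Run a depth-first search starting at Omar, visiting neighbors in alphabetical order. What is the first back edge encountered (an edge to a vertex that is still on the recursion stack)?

DFS from Omar (visiting neighbors in alphabetical order); mark gray on enter, black on exit:
Omar gray
  Fay gray
    Ivy gray
      Ben gray
        Ben→Fay: Fay is gray → back edge
First back edge: Ben → Fay.

Ben->Fay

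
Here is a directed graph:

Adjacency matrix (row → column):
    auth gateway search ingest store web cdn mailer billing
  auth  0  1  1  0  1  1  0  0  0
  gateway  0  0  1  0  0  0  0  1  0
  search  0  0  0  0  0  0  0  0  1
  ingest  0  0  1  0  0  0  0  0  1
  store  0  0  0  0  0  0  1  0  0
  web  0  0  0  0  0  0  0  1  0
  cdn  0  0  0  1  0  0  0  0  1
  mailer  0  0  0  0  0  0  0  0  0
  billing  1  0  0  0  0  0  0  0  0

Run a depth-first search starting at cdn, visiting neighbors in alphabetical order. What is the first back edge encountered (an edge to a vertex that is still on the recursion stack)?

search→billing

DFS from cdn (visiting neighbors in alphabetical order); mark gray on enter, black on exit:
cdn gray
  billing gray
    auth gray
      gateway gray
        mailer gray
        mailer black
        search gray
          search→billing: billing is gray → back edge
First back edge: search → billing.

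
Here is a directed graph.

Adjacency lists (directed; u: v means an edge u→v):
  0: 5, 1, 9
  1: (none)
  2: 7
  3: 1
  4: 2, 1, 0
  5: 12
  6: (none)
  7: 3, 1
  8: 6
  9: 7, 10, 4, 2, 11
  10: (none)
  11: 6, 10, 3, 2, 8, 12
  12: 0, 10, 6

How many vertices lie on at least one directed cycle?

6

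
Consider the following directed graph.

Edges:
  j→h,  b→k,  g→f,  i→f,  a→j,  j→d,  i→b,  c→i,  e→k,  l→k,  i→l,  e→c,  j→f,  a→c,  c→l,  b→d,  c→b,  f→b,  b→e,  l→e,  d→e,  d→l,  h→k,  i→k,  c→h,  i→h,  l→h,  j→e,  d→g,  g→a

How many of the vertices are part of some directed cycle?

A vertex is on a directed cycle iff it belongs to a strongly connected component of size ≥ 2 (or has a self-loop).
The vertices on cycles are {a, b, c, d, e, f, g, i, j, l} — 10 in total.

10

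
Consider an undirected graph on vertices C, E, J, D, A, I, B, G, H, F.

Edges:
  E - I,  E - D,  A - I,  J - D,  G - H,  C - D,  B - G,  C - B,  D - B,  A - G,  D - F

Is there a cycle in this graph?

DFS, tracking each vertex's parent; an edge to a visited non-parent vertex closes a cycle.
Start from J:
visit J (parent –)
  visit D (parent J)
    visit C (parent D)
      visit B (parent C)
        B–D: D visited and ≠ parent → cycle
Cycle: D – C – B – D.

Yes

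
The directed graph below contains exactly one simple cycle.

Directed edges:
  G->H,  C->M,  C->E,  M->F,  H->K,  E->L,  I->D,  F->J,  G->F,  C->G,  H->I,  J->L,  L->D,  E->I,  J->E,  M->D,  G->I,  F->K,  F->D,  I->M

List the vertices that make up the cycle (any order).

DFS with gray/black marking from F:
F gray
  D gray
  D black
  J gray
    E gray
      L gray
        L→D: D black — skip
      L black
      I gray
        I→D: D black — skip
        M gray
          M→D: D black — skip
          M→F: F is gray → back edge
Back edge closes the cycle F → J → E → I → M → F; its vertices are {E, F, I, J, M}.

E, F, I, J, M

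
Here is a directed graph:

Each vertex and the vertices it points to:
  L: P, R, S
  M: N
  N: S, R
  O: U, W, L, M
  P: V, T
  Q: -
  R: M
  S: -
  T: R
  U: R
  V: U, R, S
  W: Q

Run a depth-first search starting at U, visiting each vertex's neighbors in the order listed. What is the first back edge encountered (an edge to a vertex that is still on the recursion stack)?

N→R

DFS from U (visiting each vertex's neighbors in the order listed); mark gray on enter, black on exit:
U gray
  R gray
    M gray
      N gray
        S gray
        S black
        N→R: R is gray → back edge
First back edge: N → R.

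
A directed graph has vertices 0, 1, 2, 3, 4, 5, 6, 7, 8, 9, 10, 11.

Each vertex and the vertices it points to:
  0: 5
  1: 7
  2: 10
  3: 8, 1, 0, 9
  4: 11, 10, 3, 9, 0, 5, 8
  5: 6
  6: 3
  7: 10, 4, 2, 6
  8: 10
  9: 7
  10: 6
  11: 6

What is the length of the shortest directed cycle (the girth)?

For each vertex v, BFS finds the shortest path from v back to v.
The shortest such closed walk is 4 → 9 → 7 → 4, length 3.

3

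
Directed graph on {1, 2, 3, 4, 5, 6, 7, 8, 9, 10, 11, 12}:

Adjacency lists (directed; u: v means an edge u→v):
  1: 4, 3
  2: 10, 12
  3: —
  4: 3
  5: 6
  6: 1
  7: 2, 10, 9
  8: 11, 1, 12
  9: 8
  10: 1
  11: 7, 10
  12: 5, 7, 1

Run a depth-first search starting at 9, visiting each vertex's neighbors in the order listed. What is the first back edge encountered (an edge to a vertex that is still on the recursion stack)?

12→7

DFS from 9 (visiting each vertex's neighbors in the order listed); mark gray on enter, black on exit:
9 gray
  8 gray
    11 gray
      7 gray
        2 gray
          10 gray
            1 gray
              4 gray
                3 gray
                3 black
              4 black
              1→3: 3 black — skip
            1 black
          10 black
          12 gray
            5 gray
              6 gray
                6→1: 1 black — skip
              6 black
            5 black
            12→7: 7 is gray → back edge
First back edge: 12 → 7.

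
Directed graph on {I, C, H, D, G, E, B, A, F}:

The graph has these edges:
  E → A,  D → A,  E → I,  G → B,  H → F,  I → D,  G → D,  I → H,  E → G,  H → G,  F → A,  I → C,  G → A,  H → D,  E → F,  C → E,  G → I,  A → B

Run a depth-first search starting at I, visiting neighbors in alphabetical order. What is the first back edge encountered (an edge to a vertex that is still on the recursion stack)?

DFS from I (visiting neighbors in alphabetical order); mark gray on enter, black on exit:
I gray
  C gray
    E gray
      A gray
        B gray
        B black
      A black
      F gray
        F→A: A black — skip
      F black
      G gray
        G→A: A black — skip
        G→B: B black — skip
        D gray
          D→A: A black — skip
        D black
        G→I: I is gray → back edge
First back edge: G → I.

G→I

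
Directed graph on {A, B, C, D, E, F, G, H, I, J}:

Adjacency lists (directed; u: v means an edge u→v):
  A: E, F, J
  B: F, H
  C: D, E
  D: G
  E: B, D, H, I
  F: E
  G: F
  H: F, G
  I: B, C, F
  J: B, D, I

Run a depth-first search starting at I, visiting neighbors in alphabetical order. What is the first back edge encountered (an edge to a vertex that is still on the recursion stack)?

E->B

DFS from I (visiting neighbors in alphabetical order); mark gray on enter, black on exit:
I gray
  B gray
    F gray
      E gray
        E→B: B is gray → back edge
First back edge: E → B.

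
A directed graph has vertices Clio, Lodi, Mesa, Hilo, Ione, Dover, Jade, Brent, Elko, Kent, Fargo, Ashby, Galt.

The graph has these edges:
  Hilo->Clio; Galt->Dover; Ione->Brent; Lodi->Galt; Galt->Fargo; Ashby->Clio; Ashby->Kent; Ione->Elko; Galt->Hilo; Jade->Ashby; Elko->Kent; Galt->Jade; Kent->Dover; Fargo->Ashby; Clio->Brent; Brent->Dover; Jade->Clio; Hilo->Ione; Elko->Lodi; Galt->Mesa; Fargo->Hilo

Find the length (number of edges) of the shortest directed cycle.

5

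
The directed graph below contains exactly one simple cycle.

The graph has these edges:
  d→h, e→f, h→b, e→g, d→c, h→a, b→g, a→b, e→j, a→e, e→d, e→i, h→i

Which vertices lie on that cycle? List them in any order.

a, d, e, h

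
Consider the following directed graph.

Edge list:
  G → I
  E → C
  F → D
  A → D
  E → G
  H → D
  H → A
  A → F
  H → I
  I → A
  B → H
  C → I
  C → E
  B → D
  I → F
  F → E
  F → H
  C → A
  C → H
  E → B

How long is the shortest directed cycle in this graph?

For each vertex v, BFS finds the shortest path from v back to v.
The shortest such closed walk is E → C → E, length 2.

2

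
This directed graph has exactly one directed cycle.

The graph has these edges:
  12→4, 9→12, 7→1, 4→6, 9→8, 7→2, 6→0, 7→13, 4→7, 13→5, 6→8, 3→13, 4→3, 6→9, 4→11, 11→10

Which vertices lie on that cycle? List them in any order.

DFS with gray/black marking from 4:
4 gray
  7 gray
    2 gray
    2 black
    13 gray
      5 gray
      5 black
    13 black
    1 gray
    1 black
  7 black
  11 gray
    10 gray
    10 black
  11 black
  3 gray
    3→13: 13 black — skip
  3 black
  6 gray
    9 gray
      8 gray
      8 black
      12 gray
        12→4: 4 is gray → back edge
Back edge closes the cycle 4 → 6 → 9 → 12 → 4; its vertices are {4, 6, 9, 12}.

4, 6, 9, 12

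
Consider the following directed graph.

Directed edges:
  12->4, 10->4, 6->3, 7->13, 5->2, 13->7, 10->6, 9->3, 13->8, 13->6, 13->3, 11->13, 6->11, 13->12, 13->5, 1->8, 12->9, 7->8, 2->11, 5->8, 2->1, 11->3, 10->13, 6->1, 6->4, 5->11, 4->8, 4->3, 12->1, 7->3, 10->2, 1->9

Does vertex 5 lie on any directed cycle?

Yes

5 is on a cycle iff 5 can reach itself via ≥1 edge.
5 → 11 → 13 → 5 — yes.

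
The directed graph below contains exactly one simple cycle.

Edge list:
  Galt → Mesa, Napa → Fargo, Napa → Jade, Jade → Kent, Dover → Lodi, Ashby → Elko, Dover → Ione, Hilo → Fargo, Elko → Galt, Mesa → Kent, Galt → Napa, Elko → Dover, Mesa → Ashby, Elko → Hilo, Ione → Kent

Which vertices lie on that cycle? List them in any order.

DFS with gray/black marking from Elko:
Elko gray
  Hilo gray
    Fargo gray
    Fargo black
  Hilo black
  Galt gray
    Napa gray
      Napa→Fargo: Fargo black — skip
      Jade gray
        Kent gray
        Kent black
      Jade black
    Napa black
    Mesa gray
      Mesa→Kent: Kent black — skip
      Ashby gray
        Ashby→Elko: Elko is gray → back edge
Back edge closes the cycle Elko → Galt → Mesa → Ashby → Elko; its vertices are {Elko, Galt, Mesa, Ashby}.

Elko, Galt, Mesa, Ashby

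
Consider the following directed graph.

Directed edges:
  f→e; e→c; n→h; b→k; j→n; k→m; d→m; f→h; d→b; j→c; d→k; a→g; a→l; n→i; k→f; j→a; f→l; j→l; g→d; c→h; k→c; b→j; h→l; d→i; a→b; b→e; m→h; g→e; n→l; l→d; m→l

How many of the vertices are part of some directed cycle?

13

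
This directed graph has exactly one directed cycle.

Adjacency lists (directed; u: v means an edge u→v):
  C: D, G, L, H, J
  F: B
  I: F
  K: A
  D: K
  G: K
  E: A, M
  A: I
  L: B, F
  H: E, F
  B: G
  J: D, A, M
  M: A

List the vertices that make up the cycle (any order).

A, B, F, G, I, K

DFS with gray/black marking from G:
G gray
  K gray
    A gray
      I gray
        F gray
          B gray
            B→G: G is gray → back edge
Back edge closes the cycle G → K → A → I → F → B → G; its vertices are {A, B, F, G, I, K}.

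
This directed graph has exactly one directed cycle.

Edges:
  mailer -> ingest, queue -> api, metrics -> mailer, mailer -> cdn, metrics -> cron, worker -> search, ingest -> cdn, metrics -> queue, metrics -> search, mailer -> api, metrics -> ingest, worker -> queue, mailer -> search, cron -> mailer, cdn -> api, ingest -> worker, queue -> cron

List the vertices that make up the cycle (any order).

DFS with gray/black marking from mailer:
mailer gray
  api gray
  api black
  cdn gray
    cdn→api: api black — skip
  cdn black
  ingest gray
    ingest→cdn: cdn black — skip
    worker gray
      search gray
      search black
      queue gray
        queue→api: api black — skip
        cron gray
          cron→mailer: mailer is gray → back edge
Back edge closes the cycle mailer → ingest → worker → queue → cron → mailer; its vertices are {cron, queue, ingest, mailer, worker}.

cron, queue, ingest, mailer, worker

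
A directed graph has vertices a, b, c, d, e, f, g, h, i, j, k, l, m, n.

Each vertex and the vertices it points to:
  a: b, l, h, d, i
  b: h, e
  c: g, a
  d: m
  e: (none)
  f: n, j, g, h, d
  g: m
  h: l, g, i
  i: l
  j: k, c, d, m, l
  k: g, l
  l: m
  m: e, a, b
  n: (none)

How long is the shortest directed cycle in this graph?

3

For each vertex v, BFS finds the shortest path from v back to v.
The shortest such closed walk is m → a → l → m, length 3.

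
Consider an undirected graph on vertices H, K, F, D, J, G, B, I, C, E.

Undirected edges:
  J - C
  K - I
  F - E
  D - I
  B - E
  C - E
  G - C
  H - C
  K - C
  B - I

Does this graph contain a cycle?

DFS, tracking each vertex's parent; an edge to a visited non-parent vertex closes a cycle.
Start from I:
visit I (parent –)
  visit D (parent I)
    D–I: parent, skip
  visit K (parent I)
    visit C (parent K)
      visit J (parent C)
        J–C: parent, skip
      visit H (parent C)
        H–C: parent, skip
      C–K: parent, skip
      visit E (parent C)
        visit B (parent E)
          B–E: parent, skip
          B–I: I visited and ≠ parent → cycle
Cycle: I – K – C – E – B – I.

Yes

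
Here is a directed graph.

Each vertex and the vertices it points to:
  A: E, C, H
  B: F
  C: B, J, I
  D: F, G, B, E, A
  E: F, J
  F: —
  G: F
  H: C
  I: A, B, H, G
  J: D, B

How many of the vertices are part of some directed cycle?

A vertex is on a directed cycle iff it belongs to a strongly connected component of size ≥ 2 (or has a self-loop).
The vertices on cycles are {A, C, D, E, H, I, J} — 7 in total.

7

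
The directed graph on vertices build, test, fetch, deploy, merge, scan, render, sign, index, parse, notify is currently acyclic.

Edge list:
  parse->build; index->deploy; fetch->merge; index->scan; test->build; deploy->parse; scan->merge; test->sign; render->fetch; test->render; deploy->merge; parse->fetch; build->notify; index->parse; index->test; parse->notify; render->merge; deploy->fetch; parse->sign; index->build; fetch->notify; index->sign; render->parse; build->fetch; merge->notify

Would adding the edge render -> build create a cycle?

Adding render→build creates a cycle iff build can already reach render.
Explore from build: no path reaches render. The graph stays acyclic.

No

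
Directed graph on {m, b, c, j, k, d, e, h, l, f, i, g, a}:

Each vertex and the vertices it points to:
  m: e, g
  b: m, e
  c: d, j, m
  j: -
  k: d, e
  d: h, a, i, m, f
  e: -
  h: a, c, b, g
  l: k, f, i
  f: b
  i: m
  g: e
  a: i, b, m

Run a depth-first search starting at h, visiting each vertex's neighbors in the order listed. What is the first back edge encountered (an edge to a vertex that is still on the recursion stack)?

DFS from h (visiting each vertex's neighbors in the order listed); mark gray on enter, black on exit:
h gray
  a gray
    i gray
      m gray
        e gray
        e black
        g gray
          g→e: e black — skip
        g black
      m black
    i black
    b gray
      b→m: m black — skip
      b→e: e black — skip
    b black
    a→m: m black — skip
  a black
  c gray
    d gray
      d→h: h is gray → back edge
First back edge: d → h.

d->h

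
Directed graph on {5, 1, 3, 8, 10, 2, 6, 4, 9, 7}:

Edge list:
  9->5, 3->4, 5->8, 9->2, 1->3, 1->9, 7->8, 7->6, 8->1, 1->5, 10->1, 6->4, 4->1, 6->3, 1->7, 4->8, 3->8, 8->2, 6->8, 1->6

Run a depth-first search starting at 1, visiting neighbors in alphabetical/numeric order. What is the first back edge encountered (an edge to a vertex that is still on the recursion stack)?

4→1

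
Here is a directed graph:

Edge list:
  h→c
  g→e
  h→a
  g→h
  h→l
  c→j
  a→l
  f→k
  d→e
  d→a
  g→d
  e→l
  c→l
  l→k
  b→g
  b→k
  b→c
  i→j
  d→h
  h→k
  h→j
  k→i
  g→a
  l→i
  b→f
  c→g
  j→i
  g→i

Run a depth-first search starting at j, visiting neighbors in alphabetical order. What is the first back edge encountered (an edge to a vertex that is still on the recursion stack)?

DFS from j (visiting neighbors in alphabetical order); mark gray on enter, black on exit:
j gray
  i gray
    i→j: j is gray → back edge
First back edge: i → j.

i→j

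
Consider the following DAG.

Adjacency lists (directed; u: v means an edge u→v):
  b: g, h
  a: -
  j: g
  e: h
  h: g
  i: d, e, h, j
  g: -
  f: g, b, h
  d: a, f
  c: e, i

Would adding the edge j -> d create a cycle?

No

Adding j→d creates a cycle iff d can already reach j.
Explore from d: no path reaches j. The graph stays acyclic.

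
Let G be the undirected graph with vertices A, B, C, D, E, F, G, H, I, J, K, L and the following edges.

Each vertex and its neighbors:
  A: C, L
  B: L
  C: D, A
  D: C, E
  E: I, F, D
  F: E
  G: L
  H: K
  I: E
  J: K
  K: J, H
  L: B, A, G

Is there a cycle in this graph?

No

DFS, tracking each vertex's parent; an edge to a visited non-parent vertex closes a cycle.
Start from E:
visit E (parent –)
  visit I (parent E)
    I–E: parent, skip
  visit F (parent E)
    F–E: parent, skip
  visit D (parent E)
    visit C (parent D)
      C–D: parent, skip
      visit A (parent C)
        A–C: parent, skip
        visit L (parent A)
          visit B (parent L)
            B–L: parent, skip
          L–A: parent, skip
          visit G (parent L)
            G–L: parent, skip
    D–E: parent, skip
visit H (parent –)
  visit K (parent H)
    visit J (parent K)
      J–K: parent, skip
    K–H: parent, skip
No non-parent visited neighbor found — the graph is a forest.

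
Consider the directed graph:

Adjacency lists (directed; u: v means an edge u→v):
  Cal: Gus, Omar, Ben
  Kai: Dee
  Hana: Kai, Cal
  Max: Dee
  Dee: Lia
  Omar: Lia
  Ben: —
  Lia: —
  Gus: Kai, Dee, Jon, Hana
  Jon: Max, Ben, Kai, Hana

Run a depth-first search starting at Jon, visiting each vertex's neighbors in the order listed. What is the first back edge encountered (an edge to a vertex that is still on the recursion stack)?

Gus->Jon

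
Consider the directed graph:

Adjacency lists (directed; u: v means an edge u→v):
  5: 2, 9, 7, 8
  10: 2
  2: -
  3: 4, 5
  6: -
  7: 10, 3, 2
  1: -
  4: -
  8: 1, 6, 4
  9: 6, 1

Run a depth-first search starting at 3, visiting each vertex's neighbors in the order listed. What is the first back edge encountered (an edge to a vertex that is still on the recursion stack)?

7→3

DFS from 3 (visiting each vertex's neighbors in the order listed); mark gray on enter, black on exit:
3 gray
  4 gray
  4 black
  5 gray
    2 gray
    2 black
    9 gray
      6 gray
      6 black
      1 gray
      1 black
    9 black
    7 gray
      10 gray
        10→2: 2 black — skip
      10 black
      7→3: 3 is gray → back edge
First back edge: 7 → 3.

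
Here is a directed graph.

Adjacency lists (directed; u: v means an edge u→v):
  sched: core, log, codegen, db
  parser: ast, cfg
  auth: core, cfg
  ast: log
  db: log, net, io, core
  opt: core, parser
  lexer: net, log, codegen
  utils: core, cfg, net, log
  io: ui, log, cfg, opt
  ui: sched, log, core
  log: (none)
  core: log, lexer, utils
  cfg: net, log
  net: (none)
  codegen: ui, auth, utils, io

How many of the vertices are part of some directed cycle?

A vertex is on a directed cycle iff it belongs to a strongly connected component of size ≥ 2 (or has a self-loop).
The vertices on cycles are {db, io, ui, opt, auth, core, lexer, sched, utils, codegen} — 10 in total.

10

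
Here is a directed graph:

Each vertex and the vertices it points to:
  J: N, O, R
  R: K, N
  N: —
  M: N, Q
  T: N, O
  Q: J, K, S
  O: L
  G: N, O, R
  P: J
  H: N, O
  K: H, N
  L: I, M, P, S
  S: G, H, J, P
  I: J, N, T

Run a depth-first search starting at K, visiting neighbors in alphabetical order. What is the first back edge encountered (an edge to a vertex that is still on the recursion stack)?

DFS from K (visiting neighbors in alphabetical order); mark gray on enter, black on exit:
K gray
  H gray
    N gray
    N black
    O gray
      L gray
        I gray
          J gray
            J→N: N black — skip
            J→O: O is gray → back edge
First back edge: J → O.

J→O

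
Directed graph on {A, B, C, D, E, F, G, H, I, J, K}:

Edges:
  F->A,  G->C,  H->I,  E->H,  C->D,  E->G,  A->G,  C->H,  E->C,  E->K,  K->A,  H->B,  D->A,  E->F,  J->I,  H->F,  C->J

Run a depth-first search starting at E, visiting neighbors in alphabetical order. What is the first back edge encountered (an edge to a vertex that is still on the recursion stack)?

G→C

DFS from E (visiting neighbors in alphabetical order); mark gray on enter, black on exit:
E gray
  C gray
    D gray
      A gray
        G gray
          G→C: C is gray → back edge
First back edge: G → C.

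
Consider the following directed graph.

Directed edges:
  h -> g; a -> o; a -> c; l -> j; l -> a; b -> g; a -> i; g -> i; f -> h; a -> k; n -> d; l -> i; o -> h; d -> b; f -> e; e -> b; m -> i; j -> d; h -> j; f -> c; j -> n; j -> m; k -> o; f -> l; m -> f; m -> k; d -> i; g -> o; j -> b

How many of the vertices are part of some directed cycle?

13

A vertex is on a directed cycle iff it belongs to a strongly connected component of size ≥ 2 (or has a self-loop).
The vertices on cycles are {a, b, d, e, f, g, h, j, k, l, m, n, o} — 13 in total.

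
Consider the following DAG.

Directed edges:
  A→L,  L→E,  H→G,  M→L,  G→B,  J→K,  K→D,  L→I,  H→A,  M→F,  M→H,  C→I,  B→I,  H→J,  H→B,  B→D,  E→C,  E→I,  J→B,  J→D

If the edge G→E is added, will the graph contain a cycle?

No

Adding G→E creates a cycle iff E can already reach G.
Explore from E: no path reaches G. The graph stays acyclic.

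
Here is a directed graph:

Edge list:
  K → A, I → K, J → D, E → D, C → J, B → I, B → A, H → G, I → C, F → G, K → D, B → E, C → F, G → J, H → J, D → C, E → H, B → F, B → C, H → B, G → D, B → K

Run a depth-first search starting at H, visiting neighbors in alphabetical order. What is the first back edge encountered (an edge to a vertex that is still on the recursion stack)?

DFS from H (visiting neighbors in alphabetical order); mark gray on enter, black on exit:
H gray
  B gray
    A gray
    A black
    C gray
      F gray
        G gray
          D gray
            D→C: C is gray → back edge
First back edge: D → C.

D→C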